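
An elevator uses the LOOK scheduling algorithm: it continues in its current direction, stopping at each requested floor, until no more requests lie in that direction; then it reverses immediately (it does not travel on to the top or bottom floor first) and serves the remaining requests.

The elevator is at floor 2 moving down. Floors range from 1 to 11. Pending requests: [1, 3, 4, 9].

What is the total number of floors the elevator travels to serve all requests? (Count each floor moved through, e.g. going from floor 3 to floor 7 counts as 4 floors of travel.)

Start at floor 2 moving down, LOOK stop order: [1, 3, 4, 9]
  2 → 1: |1-2| = 1, total = 1
  1 → 3: |3-1| = 2, total = 3
  3 → 4: |4-3| = 1, total = 4
  4 → 9: |9-4| = 5, total = 9

Answer: 9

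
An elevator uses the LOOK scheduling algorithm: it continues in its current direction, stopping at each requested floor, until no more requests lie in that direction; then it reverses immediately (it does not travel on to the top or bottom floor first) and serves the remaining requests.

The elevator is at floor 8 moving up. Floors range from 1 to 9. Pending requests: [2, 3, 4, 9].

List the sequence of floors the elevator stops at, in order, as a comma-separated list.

Current: 8, moving UP
Serve above first (ascending): [9]
Then reverse, serve below (descending): [4, 3, 2]

Answer: 9, 4, 3, 2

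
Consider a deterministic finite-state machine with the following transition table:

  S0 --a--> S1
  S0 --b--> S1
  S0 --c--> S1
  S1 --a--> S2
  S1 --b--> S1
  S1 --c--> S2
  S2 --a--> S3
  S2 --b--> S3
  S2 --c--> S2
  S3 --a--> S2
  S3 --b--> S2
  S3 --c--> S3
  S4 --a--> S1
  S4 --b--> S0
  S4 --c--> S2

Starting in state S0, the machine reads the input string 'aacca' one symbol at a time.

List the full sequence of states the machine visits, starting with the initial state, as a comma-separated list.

Answer: S0, S1, S2, S2, S2, S3

Derivation:
Start: S0
  read 'a': S0 --a--> S1
  read 'a': S1 --a--> S2
  read 'c': S2 --c--> S2
  read 'c': S2 --c--> S2
  read 'a': S2 --a--> S3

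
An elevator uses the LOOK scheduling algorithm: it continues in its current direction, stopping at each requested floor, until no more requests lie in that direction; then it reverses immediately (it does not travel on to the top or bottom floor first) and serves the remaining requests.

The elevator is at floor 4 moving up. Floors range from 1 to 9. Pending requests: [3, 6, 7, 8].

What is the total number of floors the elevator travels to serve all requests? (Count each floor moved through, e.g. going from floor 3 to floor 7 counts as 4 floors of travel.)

Answer: 9

Derivation:
Start at floor 4 moving up, LOOK stop order: [6, 7, 8, 3]
  4 → 6: |6-4| = 2, total = 2
  6 → 7: |7-6| = 1, total = 3
  7 → 8: |8-7| = 1, total = 4
  8 → 3: |3-8| = 5, total = 9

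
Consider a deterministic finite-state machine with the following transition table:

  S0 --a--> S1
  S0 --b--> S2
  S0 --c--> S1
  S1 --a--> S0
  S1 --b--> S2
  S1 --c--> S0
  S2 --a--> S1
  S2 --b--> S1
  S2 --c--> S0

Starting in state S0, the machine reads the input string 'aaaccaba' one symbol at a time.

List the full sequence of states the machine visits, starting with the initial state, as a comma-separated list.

Answer: S0, S1, S0, S1, S0, S1, S0, S2, S1

Derivation:
Start: S0
  read 'a': S0 --a--> S1
  read 'a': S1 --a--> S0
  read 'a': S0 --a--> S1
  read 'c': S1 --c--> S0
  read 'c': S0 --c--> S1
  read 'a': S1 --a--> S0
  read 'b': S0 --b--> S2
  read 'a': S2 --a--> S1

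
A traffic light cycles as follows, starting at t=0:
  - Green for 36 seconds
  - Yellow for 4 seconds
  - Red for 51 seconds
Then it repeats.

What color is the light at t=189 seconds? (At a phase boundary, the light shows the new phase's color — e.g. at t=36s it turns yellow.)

Answer: green

Derivation:
Cycle length = 36 + 4 + 51 = 91s
t = 189, phase_t = 189 mod 91 = 7
7 < 36 (green end) → GREEN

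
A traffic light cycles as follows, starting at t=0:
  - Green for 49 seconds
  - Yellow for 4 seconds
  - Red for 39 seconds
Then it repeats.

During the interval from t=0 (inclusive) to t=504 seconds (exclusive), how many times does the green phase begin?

Cycle = 49+4+39 = 92s
green phase starts at t = k*92 + 0 for k=0,1,2,...
Need k*92+0 < 504 → k < 5.478
k ∈ {0, ..., 5} → 6 starts

Answer: 6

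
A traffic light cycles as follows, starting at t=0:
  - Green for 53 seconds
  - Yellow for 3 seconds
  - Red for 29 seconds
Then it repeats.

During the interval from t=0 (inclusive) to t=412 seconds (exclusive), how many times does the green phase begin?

Cycle = 53+3+29 = 85s
green phase starts at t = k*85 + 0 for k=0,1,2,...
Need k*85+0 < 412 → k < 4.847
k ∈ {0, ..., 4} → 5 starts

Answer: 5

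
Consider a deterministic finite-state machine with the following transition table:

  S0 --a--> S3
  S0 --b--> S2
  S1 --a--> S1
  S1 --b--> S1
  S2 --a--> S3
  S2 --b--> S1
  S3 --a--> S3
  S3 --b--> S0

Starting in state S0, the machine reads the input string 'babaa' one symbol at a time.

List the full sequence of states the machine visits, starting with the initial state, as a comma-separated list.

Start: S0
  read 'b': S0 --b--> S2
  read 'a': S2 --a--> S3
  read 'b': S3 --b--> S0
  read 'a': S0 --a--> S3
  read 'a': S3 --a--> S3

Answer: S0, S2, S3, S0, S3, S3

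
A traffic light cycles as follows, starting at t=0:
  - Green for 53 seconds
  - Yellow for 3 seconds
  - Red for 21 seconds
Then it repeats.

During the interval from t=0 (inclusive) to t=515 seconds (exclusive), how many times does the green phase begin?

Cycle = 53+3+21 = 77s
green phase starts at t = k*77 + 0 for k=0,1,2,...
Need k*77+0 < 515 → k < 6.688
k ∈ {0, ..., 6} → 7 starts

Answer: 7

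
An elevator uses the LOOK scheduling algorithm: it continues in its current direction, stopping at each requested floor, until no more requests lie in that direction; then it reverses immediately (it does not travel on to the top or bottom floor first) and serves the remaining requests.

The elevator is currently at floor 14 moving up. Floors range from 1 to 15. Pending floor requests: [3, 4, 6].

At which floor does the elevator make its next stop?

Answer: 6

Derivation:
Current floor: 14, direction: up
Requests above: []
Requests below: [3, 4, 6]
Moving up but no requests above → reverse; nearest below is max([3, 4, 6]) = 6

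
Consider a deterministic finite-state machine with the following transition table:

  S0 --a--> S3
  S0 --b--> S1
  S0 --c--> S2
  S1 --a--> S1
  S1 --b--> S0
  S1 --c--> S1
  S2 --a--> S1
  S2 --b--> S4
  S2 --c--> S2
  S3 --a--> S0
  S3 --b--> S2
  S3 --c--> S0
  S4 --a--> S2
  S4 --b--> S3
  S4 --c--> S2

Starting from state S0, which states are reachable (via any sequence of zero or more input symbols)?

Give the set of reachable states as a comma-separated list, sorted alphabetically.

Answer: S0, S1, S2, S3, S4

Derivation:
BFS from S0:
  visit S0: S0--a-->S3 (new), S0--b-->S1 (new), S0--c-->S2 (new)
  visit S3: S3--a-->S0 (seen), S3--b-->S2 (seen), S3--c-->S0 (seen)
  visit S1: S1--a-->S1 (seen), S1--b-->S0 (seen), S1--c-->S1 (seen)
  visit S2: S2--a-->S1 (seen), S2--b-->S4 (new), S2--c-->S2 (seen)
  visit S4: S4--a-->S2 (seen), S4--b-->S3 (seen), S4--c-->S2 (seen)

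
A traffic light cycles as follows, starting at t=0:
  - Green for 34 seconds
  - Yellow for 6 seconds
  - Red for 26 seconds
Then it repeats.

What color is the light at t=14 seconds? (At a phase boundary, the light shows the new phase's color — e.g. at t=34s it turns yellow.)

Answer: green

Derivation:
Cycle length = 34 + 6 + 26 = 66s
t = 14, phase_t = 14 mod 66 = 14
14 < 34 (green end) → GREEN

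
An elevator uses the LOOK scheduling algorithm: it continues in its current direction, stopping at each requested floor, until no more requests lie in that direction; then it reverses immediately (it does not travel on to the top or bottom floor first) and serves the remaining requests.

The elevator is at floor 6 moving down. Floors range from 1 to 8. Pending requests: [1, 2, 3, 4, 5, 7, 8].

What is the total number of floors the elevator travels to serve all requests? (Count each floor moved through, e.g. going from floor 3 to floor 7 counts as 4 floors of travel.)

Start at floor 6 moving down, LOOK stop order: [5, 4, 3, 2, 1, 7, 8]
  6 → 5: |5-6| = 1, total = 1
  5 → 4: |4-5| = 1, total = 2
  4 → 3: |3-4| = 1, total = 3
  3 → 2: |2-3| = 1, total = 4
  2 → 1: |1-2| = 1, total = 5
  1 → 7: |7-1| = 6, total = 11
  7 → 8: |8-7| = 1, total = 12

Answer: 12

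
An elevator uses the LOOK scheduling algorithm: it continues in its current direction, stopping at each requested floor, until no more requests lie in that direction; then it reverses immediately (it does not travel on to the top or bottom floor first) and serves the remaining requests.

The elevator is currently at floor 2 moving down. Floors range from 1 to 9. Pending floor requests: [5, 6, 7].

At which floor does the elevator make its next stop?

Current floor: 2, direction: down
Requests above: [5, 6, 7]
Requests below: []
Moving down but no requests below → reverse; nearest above is min([5, 6, 7]) = 5

Answer: 5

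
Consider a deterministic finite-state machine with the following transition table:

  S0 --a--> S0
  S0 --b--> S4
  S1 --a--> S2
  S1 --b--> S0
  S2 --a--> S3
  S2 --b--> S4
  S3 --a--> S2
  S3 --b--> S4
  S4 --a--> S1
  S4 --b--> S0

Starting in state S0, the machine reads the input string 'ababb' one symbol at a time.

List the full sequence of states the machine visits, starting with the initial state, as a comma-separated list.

Start: S0
  read 'a': S0 --a--> S0
  read 'b': S0 --b--> S4
  read 'a': S4 --a--> S1
  read 'b': S1 --b--> S0
  read 'b': S0 --b--> S4

Answer: S0, S0, S4, S1, S0, S4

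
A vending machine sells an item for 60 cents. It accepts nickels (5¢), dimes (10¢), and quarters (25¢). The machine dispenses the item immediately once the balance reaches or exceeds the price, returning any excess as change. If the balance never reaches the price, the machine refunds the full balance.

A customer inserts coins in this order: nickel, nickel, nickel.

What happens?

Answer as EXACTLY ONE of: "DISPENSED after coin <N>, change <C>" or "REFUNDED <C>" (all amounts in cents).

Answer: REFUNDED 15

Derivation:
Price: 60¢
Coin 1 (nickel, 5¢): balance = 5¢
Coin 2 (nickel, 5¢): balance = 10¢
Coin 3 (nickel, 5¢): balance = 15¢
All coins inserted, balance 15¢ < price 60¢ → REFUND 15¢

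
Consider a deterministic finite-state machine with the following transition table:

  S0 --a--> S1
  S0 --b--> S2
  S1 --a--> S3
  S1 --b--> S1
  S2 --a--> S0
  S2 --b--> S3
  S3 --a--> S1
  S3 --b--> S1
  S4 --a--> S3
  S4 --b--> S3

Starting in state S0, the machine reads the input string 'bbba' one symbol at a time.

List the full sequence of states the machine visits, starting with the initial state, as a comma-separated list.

Answer: S0, S2, S3, S1, S3

Derivation:
Start: S0
  read 'b': S0 --b--> S2
  read 'b': S2 --b--> S3
  read 'b': S3 --b--> S1
  read 'a': S1 --a--> S3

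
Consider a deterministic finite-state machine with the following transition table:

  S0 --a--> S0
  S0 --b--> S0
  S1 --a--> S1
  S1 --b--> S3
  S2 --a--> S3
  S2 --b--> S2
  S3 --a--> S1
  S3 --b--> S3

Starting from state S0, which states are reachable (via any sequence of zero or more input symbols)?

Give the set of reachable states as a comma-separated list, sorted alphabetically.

BFS from S0:
  visit S0: S0--a-->S0 (seen), S0--b-->S0 (seen)

Answer: S0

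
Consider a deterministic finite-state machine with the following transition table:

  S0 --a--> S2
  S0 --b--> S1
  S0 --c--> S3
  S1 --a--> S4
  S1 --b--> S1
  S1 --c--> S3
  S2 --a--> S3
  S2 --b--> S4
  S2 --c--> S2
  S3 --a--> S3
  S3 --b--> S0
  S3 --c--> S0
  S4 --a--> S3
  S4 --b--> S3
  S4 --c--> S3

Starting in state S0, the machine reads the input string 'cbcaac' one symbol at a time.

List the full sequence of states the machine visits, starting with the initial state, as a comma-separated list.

Answer: S0, S3, S0, S3, S3, S3, S0

Derivation:
Start: S0
  read 'c': S0 --c--> S3
  read 'b': S3 --b--> S0
  read 'c': S0 --c--> S3
  read 'a': S3 --a--> S3
  read 'a': S3 --a--> S3
  read 'c': S3 --c--> S0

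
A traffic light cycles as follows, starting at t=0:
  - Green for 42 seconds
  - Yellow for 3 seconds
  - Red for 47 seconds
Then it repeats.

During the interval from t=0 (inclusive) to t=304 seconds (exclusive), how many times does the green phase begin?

Answer: 4

Derivation:
Cycle = 42+3+47 = 92s
green phase starts at t = k*92 + 0 for k=0,1,2,...
Need k*92+0 < 304 → k < 3.304
k ∈ {0, ..., 3} → 4 starts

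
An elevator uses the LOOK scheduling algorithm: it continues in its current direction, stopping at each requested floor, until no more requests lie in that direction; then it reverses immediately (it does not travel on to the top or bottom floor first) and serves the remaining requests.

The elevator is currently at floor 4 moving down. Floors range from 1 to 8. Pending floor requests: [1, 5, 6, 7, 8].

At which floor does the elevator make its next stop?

Answer: 1

Derivation:
Current floor: 4, direction: down
Requests above: [5, 6, 7, 8]
Requests below: [1]
Moving down and requests lie below → nearest below is max([1]) = 1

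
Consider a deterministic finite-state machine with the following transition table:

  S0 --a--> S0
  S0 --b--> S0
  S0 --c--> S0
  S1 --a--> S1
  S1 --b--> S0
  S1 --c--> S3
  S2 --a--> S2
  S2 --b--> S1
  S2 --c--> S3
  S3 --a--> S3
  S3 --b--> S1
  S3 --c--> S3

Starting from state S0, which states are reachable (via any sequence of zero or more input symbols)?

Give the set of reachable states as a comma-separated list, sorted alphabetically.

Answer: S0

Derivation:
BFS from S0:
  visit S0: S0--a-->S0 (seen), S0--b-->S0 (seen), S0--c-->S0 (seen)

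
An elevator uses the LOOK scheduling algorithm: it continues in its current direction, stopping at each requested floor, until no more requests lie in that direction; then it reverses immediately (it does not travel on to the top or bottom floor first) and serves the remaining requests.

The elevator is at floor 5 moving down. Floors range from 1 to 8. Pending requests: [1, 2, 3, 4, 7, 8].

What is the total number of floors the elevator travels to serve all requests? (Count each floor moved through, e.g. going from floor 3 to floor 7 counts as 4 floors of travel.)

Start at floor 5 moving down, LOOK stop order: [4, 3, 2, 1, 7, 8]
  5 → 4: |4-5| = 1, total = 1
  4 → 3: |3-4| = 1, total = 2
  3 → 2: |2-3| = 1, total = 3
  2 → 1: |1-2| = 1, total = 4
  1 → 7: |7-1| = 6, total = 10
  7 → 8: |8-7| = 1, total = 11

Answer: 11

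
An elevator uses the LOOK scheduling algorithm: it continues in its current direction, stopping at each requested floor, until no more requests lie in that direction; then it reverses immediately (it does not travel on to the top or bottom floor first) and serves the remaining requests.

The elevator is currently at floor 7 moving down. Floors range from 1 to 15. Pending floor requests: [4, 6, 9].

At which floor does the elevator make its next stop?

Current floor: 7, direction: down
Requests above: [9]
Requests below: [4, 6]
Moving down and requests lie below → nearest below is max([4, 6]) = 6

Answer: 6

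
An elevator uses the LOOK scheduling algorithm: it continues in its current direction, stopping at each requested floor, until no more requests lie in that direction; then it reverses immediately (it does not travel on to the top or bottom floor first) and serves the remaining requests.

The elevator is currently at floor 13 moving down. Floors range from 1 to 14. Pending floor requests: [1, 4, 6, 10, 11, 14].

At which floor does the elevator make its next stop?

Answer: 11

Derivation:
Current floor: 13, direction: down
Requests above: [14]
Requests below: [1, 4, 6, 10, 11]
Moving down and requests lie below → nearest below is max([1, 4, 6, 10, 11]) = 11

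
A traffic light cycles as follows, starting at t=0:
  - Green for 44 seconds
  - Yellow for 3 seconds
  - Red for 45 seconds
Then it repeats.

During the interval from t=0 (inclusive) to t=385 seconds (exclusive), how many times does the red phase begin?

Answer: 4

Derivation:
Cycle = 44+3+45 = 92s
red phase starts at t = k*92 + 47 for k=0,1,2,...
Need k*92+47 < 385 → k < 3.674
k ∈ {0, ..., 3} → 4 starts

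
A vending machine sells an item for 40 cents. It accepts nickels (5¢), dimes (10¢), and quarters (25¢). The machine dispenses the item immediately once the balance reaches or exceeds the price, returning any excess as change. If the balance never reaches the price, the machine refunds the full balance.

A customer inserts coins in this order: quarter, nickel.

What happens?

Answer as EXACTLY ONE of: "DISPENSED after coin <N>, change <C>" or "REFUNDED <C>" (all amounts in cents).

Price: 40¢
Coin 1 (quarter, 25¢): balance = 25¢
Coin 2 (nickel, 5¢): balance = 30¢
All coins inserted, balance 30¢ < price 40¢ → REFUND 30¢

Answer: REFUNDED 30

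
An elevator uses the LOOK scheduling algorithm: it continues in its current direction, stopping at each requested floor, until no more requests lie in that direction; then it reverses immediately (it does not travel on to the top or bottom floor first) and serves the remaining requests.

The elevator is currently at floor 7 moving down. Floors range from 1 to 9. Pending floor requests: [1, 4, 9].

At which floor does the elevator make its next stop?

Answer: 4

Derivation:
Current floor: 7, direction: down
Requests above: [9]
Requests below: [1, 4]
Moving down and requests lie below → nearest below is max([1, 4]) = 4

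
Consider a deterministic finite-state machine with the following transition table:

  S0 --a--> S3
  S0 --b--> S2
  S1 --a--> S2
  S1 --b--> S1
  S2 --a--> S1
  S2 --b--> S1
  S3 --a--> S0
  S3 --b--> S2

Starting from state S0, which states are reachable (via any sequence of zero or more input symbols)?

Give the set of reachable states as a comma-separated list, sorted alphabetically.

Answer: S0, S1, S2, S3

Derivation:
BFS from S0:
  visit S0: S0--a-->S3 (new), S0--b-->S2 (new)
  visit S3: S3--a-->S0 (seen), S3--b-->S2 (seen)
  visit S2: S2--a-->S1 (new), S2--b-->S1 (seen)
  visit S1: S1--a-->S2 (seen), S1--b-->S1 (seen)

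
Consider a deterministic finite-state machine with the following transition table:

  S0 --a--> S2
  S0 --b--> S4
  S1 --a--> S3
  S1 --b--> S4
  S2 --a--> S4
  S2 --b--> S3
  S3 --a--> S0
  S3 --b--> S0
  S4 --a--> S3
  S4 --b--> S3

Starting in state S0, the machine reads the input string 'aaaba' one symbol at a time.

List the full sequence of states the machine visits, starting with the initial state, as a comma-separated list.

Start: S0
  read 'a': S0 --a--> S2
  read 'a': S2 --a--> S4
  read 'a': S4 --a--> S3
  read 'b': S3 --b--> S0
  read 'a': S0 --a--> S2

Answer: S0, S2, S4, S3, S0, S2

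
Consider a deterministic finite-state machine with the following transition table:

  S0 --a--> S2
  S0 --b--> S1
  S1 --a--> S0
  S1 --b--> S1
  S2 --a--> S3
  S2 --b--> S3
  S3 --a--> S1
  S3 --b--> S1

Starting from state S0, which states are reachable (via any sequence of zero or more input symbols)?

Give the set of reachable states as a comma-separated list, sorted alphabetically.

BFS from S0:
  visit S0: S0--a-->S2 (new), S0--b-->S1 (new)
  visit S2: S2--a-->S3 (new), S2--b-->S3 (seen)
  visit S1: S1--a-->S0 (seen), S1--b-->S1 (seen)
  visit S3: S3--a-->S1 (seen), S3--b-->S1 (seen)

Answer: S0, S1, S2, S3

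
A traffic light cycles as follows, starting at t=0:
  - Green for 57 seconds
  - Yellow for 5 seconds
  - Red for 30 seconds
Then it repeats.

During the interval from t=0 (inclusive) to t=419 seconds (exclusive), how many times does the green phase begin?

Cycle = 57+5+30 = 92s
green phase starts at t = k*92 + 0 for k=0,1,2,...
Need k*92+0 < 419 → k < 4.554
k ∈ {0, ..., 4} → 5 starts

Answer: 5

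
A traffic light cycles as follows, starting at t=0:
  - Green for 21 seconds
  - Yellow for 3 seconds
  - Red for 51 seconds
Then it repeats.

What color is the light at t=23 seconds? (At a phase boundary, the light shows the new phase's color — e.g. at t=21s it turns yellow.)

Cycle length = 21 + 3 + 51 = 75s
t = 23, phase_t = 23 mod 75 = 23
21 <= 23 < 24 (yellow end) → YELLOW

Answer: yellow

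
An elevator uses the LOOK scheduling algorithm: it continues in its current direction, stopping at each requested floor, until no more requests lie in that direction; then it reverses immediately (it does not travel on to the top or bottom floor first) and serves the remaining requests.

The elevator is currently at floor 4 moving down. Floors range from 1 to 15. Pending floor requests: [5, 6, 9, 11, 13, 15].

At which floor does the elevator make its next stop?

Answer: 5

Derivation:
Current floor: 4, direction: down
Requests above: [5, 6, 9, 11, 13, 15]
Requests below: []
Moving down but no requests below → reverse; nearest above is min([5, 6, 9, 11, 13, 15]) = 5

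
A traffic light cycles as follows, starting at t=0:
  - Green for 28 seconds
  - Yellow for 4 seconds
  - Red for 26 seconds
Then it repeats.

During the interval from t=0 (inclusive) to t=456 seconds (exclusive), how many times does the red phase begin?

Answer: 8

Derivation:
Cycle = 28+4+26 = 58s
red phase starts at t = k*58 + 32 for k=0,1,2,...
Need k*58+32 < 456 → k < 7.310
k ∈ {0, ..., 7} → 8 starts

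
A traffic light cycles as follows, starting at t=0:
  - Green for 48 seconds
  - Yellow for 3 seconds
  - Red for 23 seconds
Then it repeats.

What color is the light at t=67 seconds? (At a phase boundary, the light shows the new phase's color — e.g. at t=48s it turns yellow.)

Answer: red

Derivation:
Cycle length = 48 + 3 + 23 = 74s
t = 67, phase_t = 67 mod 74 = 67
67 >= 51 → RED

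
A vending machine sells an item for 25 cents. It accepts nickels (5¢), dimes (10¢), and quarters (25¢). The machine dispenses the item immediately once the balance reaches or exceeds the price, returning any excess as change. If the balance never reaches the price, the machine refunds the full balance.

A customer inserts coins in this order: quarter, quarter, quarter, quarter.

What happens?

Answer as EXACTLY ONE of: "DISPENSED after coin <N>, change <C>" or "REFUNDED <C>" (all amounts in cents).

Answer: DISPENSED after coin 1, change 0

Derivation:
Price: 25¢
Coin 1 (quarter, 25¢): balance = 25¢
  → balance >= price → DISPENSE, change = 25 - 25 = 0¢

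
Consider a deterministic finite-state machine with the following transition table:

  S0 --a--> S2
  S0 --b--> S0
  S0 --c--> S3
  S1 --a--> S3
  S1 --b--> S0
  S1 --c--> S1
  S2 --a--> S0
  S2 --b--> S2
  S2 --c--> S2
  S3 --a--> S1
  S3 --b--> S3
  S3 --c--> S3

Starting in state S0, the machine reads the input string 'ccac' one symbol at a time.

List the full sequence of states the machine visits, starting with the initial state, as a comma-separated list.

Answer: S0, S3, S3, S1, S1

Derivation:
Start: S0
  read 'c': S0 --c--> S3
  read 'c': S3 --c--> S3
  read 'a': S3 --a--> S1
  read 'c': S1 --c--> S1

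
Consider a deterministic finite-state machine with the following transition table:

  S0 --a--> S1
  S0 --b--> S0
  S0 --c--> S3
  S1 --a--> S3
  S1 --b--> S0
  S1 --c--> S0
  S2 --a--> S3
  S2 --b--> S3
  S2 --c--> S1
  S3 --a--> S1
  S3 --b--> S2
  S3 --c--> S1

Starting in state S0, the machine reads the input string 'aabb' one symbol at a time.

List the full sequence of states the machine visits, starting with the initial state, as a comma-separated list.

Answer: S0, S1, S3, S2, S3

Derivation:
Start: S0
  read 'a': S0 --a--> S1
  read 'a': S1 --a--> S3
  read 'b': S3 --b--> S2
  read 'b': S2 --b--> S3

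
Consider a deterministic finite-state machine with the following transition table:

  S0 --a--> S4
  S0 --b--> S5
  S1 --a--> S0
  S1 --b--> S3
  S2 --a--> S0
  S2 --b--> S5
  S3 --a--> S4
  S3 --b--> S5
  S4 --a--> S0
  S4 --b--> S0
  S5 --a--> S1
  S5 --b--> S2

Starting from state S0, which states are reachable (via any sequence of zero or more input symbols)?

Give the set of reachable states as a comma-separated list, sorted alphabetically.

Answer: S0, S1, S2, S3, S4, S5

Derivation:
BFS from S0:
  visit S0: S0--a-->S4 (new), S0--b-->S5 (new)
  visit S4: S4--a-->S0 (seen), S4--b-->S0 (seen)
  visit S5: S5--a-->S1 (new), S5--b-->S2 (new)
  visit S1: S1--a-->S0 (seen), S1--b-->S3 (new)
  visit S2: S2--a-->S0 (seen), S2--b-->S5 (seen)
  visit S3: S3--a-->S4 (seen), S3--b-->S5 (seen)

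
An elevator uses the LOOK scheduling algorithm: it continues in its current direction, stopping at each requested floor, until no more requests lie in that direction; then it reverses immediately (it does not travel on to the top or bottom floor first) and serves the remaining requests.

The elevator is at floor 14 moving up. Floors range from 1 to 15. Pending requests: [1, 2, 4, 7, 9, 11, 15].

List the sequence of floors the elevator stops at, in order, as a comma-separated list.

Answer: 15, 11, 9, 7, 4, 2, 1

Derivation:
Current: 14, moving UP
Serve above first (ascending): [15]
Then reverse, serve below (descending): [11, 9, 7, 4, 2, 1]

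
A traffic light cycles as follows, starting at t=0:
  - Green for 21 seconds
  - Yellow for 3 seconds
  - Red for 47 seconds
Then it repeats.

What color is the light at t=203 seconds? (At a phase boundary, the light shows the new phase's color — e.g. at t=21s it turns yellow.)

Answer: red

Derivation:
Cycle length = 21 + 3 + 47 = 71s
t = 203, phase_t = 203 mod 71 = 61
61 >= 24 → RED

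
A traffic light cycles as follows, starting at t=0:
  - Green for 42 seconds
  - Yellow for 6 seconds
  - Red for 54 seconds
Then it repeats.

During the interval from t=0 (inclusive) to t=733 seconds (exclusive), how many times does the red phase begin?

Answer: 7

Derivation:
Cycle = 42+6+54 = 102s
red phase starts at t = k*102 + 48 for k=0,1,2,...
Need k*102+48 < 733 → k < 6.716
k ∈ {0, ..., 6} → 7 starts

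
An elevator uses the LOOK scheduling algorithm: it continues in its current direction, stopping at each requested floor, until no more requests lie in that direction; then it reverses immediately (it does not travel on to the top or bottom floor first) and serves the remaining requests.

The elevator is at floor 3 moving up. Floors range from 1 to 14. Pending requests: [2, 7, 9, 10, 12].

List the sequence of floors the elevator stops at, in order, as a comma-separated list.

Current: 3, moving UP
Serve above first (ascending): [7, 9, 10, 12]
Then reverse, serve below (descending): [2]

Answer: 7, 9, 10, 12, 2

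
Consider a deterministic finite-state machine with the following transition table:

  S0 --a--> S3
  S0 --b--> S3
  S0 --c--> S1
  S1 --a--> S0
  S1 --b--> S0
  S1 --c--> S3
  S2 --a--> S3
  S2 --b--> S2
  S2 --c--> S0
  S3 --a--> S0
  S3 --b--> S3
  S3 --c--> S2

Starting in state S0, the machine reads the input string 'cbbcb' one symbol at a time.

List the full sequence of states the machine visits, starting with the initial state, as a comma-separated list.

Answer: S0, S1, S0, S3, S2, S2

Derivation:
Start: S0
  read 'c': S0 --c--> S1
  read 'b': S1 --b--> S0
  read 'b': S0 --b--> S3
  read 'c': S3 --c--> S2
  read 'b': S2 --b--> S2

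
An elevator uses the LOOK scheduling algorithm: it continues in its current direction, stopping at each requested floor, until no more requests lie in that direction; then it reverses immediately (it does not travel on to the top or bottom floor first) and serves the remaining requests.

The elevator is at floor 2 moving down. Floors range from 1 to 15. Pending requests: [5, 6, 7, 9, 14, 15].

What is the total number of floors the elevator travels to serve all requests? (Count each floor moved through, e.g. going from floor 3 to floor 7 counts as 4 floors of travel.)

Answer: 13

Derivation:
Start at floor 2 moving down, LOOK stop order: [5, 6, 7, 9, 14, 15]
  2 → 5: |5-2| = 3, total = 3
  5 → 6: |6-5| = 1, total = 4
  6 → 7: |7-6| = 1, total = 5
  7 → 9: |9-7| = 2, total = 7
  9 → 14: |14-9| = 5, total = 12
  14 → 15: |15-14| = 1, total = 13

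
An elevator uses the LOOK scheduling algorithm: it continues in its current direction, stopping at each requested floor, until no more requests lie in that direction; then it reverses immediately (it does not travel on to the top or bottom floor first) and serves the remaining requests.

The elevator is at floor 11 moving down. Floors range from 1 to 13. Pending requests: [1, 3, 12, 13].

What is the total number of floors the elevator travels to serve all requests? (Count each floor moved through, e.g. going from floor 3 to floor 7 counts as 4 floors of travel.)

Start at floor 11 moving down, LOOK stop order: [3, 1, 12, 13]
  11 → 3: |3-11| = 8, total = 8
  3 → 1: |1-3| = 2, total = 10
  1 → 12: |12-1| = 11, total = 21
  12 → 13: |13-12| = 1, total = 22

Answer: 22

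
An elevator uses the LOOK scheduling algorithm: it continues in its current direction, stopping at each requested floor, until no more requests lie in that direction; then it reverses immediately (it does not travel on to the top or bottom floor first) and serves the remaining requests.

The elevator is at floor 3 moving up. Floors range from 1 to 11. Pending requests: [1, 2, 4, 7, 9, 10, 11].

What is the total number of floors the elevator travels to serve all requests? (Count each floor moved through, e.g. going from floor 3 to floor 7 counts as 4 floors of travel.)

Answer: 18

Derivation:
Start at floor 3 moving up, LOOK stop order: [4, 7, 9, 10, 11, 2, 1]
  3 → 4: |4-3| = 1, total = 1
  4 → 7: |7-4| = 3, total = 4
  7 → 9: |9-7| = 2, total = 6
  9 → 10: |10-9| = 1, total = 7
  10 → 11: |11-10| = 1, total = 8
  11 → 2: |2-11| = 9, total = 17
  2 → 1: |1-2| = 1, total = 18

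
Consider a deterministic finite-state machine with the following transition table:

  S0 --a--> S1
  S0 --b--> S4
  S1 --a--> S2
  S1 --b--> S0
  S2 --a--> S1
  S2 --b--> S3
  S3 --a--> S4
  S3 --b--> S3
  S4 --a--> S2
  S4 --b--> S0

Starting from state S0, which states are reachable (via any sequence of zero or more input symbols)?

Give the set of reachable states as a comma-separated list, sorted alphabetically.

BFS from S0:
  visit S0: S0--a-->S1 (new), S0--b-->S4 (new)
  visit S1: S1--a-->S2 (new), S1--b-->S0 (seen)
  visit S4: S4--a-->S2 (seen), S4--b-->S0 (seen)
  visit S2: S2--a-->S1 (seen), S2--b-->S3 (new)
  visit S3: S3--a-->S4 (seen), S3--b-->S3 (seen)

Answer: S0, S1, S2, S3, S4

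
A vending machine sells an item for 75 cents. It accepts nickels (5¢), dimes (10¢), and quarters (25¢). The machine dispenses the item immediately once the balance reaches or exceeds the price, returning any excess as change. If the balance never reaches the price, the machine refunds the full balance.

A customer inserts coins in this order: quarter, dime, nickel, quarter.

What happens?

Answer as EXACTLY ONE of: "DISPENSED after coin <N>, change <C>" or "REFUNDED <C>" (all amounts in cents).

Price: 75¢
Coin 1 (quarter, 25¢): balance = 25¢
Coin 2 (dime, 10¢): balance = 35¢
Coin 3 (nickel, 5¢): balance = 40¢
Coin 4 (quarter, 25¢): balance = 65¢
All coins inserted, balance 65¢ < price 75¢ → REFUND 65¢

Answer: REFUNDED 65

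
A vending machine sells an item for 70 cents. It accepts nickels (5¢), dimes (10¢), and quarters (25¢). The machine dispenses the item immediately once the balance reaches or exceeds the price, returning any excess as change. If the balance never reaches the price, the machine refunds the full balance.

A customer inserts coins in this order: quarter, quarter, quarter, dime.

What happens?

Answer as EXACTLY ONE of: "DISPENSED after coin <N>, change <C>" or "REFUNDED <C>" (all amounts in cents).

Price: 70¢
Coin 1 (quarter, 25¢): balance = 25¢
Coin 2 (quarter, 25¢): balance = 50¢
Coin 3 (quarter, 25¢): balance = 75¢
  → balance >= price → DISPENSE, change = 75 - 70 = 5¢

Answer: DISPENSED after coin 3, change 5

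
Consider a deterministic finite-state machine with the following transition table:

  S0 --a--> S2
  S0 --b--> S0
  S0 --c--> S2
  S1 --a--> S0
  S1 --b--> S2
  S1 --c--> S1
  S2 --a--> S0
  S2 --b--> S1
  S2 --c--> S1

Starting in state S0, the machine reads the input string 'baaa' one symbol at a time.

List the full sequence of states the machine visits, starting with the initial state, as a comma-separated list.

Start: S0
  read 'b': S0 --b--> S0
  read 'a': S0 --a--> S2
  read 'a': S2 --a--> S0
  read 'a': S0 --a--> S2

Answer: S0, S0, S2, S0, S2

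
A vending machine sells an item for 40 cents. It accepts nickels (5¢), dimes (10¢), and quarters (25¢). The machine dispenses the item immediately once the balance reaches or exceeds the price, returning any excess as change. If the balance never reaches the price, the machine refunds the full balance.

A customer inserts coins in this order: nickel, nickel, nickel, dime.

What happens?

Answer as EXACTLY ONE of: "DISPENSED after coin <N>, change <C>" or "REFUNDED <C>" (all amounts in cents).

Price: 40¢
Coin 1 (nickel, 5¢): balance = 5¢
Coin 2 (nickel, 5¢): balance = 10¢
Coin 3 (nickel, 5¢): balance = 15¢
Coin 4 (dime, 10¢): balance = 25¢
All coins inserted, balance 25¢ < price 40¢ → REFUND 25¢

Answer: REFUNDED 25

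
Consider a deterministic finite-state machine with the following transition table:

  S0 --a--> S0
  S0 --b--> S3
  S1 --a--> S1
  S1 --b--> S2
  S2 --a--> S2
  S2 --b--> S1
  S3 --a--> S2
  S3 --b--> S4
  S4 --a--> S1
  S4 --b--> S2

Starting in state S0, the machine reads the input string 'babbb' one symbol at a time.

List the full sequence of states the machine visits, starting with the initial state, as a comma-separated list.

Start: S0
  read 'b': S0 --b--> S3
  read 'a': S3 --a--> S2
  read 'b': S2 --b--> S1
  read 'b': S1 --b--> S2
  read 'b': S2 --b--> S1

Answer: S0, S3, S2, S1, S2, S1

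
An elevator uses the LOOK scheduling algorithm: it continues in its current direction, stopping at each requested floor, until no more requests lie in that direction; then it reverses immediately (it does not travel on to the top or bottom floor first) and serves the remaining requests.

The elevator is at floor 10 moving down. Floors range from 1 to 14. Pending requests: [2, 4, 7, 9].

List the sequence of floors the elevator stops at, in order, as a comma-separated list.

Current: 10, moving DOWN
Serve below first (descending): [9, 7, 4, 2]
Then reverse, serve above (ascending): []

Answer: 9, 7, 4, 2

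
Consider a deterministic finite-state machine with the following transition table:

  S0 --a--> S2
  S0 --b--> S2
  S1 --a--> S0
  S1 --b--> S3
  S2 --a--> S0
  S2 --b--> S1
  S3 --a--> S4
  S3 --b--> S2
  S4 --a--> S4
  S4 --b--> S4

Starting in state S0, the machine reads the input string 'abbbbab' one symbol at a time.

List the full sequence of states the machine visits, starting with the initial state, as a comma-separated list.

Answer: S0, S2, S1, S3, S2, S1, S0, S2

Derivation:
Start: S0
  read 'a': S0 --a--> S2
  read 'b': S2 --b--> S1
  read 'b': S1 --b--> S3
  read 'b': S3 --b--> S2
  read 'b': S2 --b--> S1
  read 'a': S1 --a--> S0
  read 'b': S0 --b--> S2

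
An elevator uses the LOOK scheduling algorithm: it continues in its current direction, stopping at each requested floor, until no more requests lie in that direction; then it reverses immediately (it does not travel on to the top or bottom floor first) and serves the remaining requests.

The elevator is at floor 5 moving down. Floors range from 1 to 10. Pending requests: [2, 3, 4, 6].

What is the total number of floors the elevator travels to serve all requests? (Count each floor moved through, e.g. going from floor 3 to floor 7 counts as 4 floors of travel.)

Start at floor 5 moving down, LOOK stop order: [4, 3, 2, 6]
  5 → 4: |4-5| = 1, total = 1
  4 → 3: |3-4| = 1, total = 2
  3 → 2: |2-3| = 1, total = 3
  2 → 6: |6-2| = 4, total = 7

Answer: 7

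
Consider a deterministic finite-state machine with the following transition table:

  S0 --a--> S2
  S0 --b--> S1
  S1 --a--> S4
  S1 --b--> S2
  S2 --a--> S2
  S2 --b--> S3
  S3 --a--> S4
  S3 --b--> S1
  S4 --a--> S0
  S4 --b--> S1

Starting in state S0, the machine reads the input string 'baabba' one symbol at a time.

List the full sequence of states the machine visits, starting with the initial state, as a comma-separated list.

Start: S0
  read 'b': S0 --b--> S1
  read 'a': S1 --a--> S4
  read 'a': S4 --a--> S0
  read 'b': S0 --b--> S1
  read 'b': S1 --b--> S2
  read 'a': S2 --a--> S2

Answer: S0, S1, S4, S0, S1, S2, S2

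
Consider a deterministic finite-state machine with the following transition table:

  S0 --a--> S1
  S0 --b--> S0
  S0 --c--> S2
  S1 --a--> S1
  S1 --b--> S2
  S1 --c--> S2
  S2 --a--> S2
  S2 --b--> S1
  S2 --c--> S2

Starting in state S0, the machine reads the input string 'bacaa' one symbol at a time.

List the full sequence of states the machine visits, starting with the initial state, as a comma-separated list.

Answer: S0, S0, S1, S2, S2, S2

Derivation:
Start: S0
  read 'b': S0 --b--> S0
  read 'a': S0 --a--> S1
  read 'c': S1 --c--> S2
  read 'a': S2 --a--> S2
  read 'a': S2 --a--> S2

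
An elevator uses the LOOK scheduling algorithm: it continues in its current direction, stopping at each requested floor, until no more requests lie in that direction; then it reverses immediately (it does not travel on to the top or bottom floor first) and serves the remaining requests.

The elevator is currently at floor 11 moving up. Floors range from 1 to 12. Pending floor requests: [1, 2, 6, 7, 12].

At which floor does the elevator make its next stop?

Answer: 12

Derivation:
Current floor: 11, direction: up
Requests above: [12]
Requests below: [1, 2, 6, 7]
Moving up and requests lie above → nearest above is min([12]) = 12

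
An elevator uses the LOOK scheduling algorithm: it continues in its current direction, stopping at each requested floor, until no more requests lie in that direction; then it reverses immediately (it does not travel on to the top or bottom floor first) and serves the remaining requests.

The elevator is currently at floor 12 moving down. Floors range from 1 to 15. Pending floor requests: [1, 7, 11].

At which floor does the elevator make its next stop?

Answer: 11

Derivation:
Current floor: 12, direction: down
Requests above: []
Requests below: [1, 7, 11]
Moving down and requests lie below → nearest below is max([1, 7, 11]) = 11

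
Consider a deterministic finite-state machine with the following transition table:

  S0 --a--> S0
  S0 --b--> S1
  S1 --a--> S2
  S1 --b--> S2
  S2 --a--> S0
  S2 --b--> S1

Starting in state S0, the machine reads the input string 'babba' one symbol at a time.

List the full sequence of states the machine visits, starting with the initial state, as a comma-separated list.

Start: S0
  read 'b': S0 --b--> S1
  read 'a': S1 --a--> S2
  read 'b': S2 --b--> S1
  read 'b': S1 --b--> S2
  read 'a': S2 --a--> S0

Answer: S0, S1, S2, S1, S2, S0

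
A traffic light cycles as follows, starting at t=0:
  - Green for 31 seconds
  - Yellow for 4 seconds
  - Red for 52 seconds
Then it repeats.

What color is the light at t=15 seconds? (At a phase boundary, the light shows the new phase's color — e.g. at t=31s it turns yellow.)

Cycle length = 31 + 4 + 52 = 87s
t = 15, phase_t = 15 mod 87 = 15
15 < 31 (green end) → GREEN

Answer: green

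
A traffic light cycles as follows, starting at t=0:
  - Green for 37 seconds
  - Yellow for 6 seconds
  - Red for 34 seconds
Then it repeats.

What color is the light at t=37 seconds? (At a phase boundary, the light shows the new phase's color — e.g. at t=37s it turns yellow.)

Cycle length = 37 + 6 + 34 = 77s
t = 37, phase_t = 37 mod 77 = 37
37 <= 37 < 43 (yellow end) → YELLOW

Answer: yellow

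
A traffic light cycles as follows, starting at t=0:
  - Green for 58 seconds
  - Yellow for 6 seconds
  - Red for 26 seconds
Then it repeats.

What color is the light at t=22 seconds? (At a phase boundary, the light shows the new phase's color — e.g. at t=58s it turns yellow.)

Answer: green

Derivation:
Cycle length = 58 + 6 + 26 = 90s
t = 22, phase_t = 22 mod 90 = 22
22 < 58 (green end) → GREEN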